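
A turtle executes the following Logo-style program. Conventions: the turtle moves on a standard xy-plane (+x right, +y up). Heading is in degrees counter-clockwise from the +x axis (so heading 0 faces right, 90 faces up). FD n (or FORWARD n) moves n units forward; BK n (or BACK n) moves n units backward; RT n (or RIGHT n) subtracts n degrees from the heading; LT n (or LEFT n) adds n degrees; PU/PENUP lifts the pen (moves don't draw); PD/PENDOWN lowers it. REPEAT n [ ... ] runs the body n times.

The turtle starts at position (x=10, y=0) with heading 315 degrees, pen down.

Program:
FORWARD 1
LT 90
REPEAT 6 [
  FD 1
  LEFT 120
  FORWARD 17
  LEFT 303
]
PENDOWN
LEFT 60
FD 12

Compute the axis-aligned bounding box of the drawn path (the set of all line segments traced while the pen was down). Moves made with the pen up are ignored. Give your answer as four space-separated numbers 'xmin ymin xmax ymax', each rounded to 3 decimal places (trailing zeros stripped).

Executing turtle program step by step:
Start: pos=(10,0), heading=315, pen down
FD 1: (10,0) -> (10.707,-0.707) [heading=315, draw]
LT 90: heading 315 -> 45
REPEAT 6 [
  -- iteration 1/6 --
  FD 1: (10.707,-0.707) -> (11.414,0) [heading=45, draw]
  LT 120: heading 45 -> 165
  FD 17: (11.414,0) -> (-5.007,4.4) [heading=165, draw]
  LT 303: heading 165 -> 108
  -- iteration 2/6 --
  FD 1: (-5.007,4.4) -> (-5.316,5.351) [heading=108, draw]
  LT 120: heading 108 -> 228
  FD 17: (-5.316,5.351) -> (-16.691,-7.282) [heading=228, draw]
  LT 303: heading 228 -> 171
  -- iteration 3/6 --
  FD 1: (-16.691,-7.282) -> (-17.678,-7.126) [heading=171, draw]
  LT 120: heading 171 -> 291
  FD 17: (-17.678,-7.126) -> (-11.586,-22.997) [heading=291, draw]
  LT 303: heading 291 -> 234
  -- iteration 4/6 --
  FD 1: (-11.586,-22.997) -> (-12.174,-23.806) [heading=234, draw]
  LT 120: heading 234 -> 354
  FD 17: (-12.174,-23.806) -> (4.733,-25.583) [heading=354, draw]
  LT 303: heading 354 -> 297
  -- iteration 5/6 --
  FD 1: (4.733,-25.583) -> (5.187,-26.474) [heading=297, draw]
  LT 120: heading 297 -> 57
  FD 17: (5.187,-26.474) -> (14.446,-12.217) [heading=57, draw]
  LT 303: heading 57 -> 0
  -- iteration 6/6 --
  FD 1: (14.446,-12.217) -> (15.446,-12.217) [heading=0, draw]
  LT 120: heading 0 -> 120
  FD 17: (15.446,-12.217) -> (6.946,2.506) [heading=120, draw]
  LT 303: heading 120 -> 63
]
PD: pen down
LT 60: heading 63 -> 123
FD 12: (6.946,2.506) -> (0.41,12.57) [heading=123, draw]
Final: pos=(0.41,12.57), heading=123, 14 segment(s) drawn

Segment endpoints: x in {-17.678, -16.691, -12.174, -11.586, -5.316, -5.007, 0.41, 4.733, 5.187, 6.946, 10, 10.707, 11.414, 14.446, 15.446}, y in {-26.474, -25.583, -23.806, -22.997, -12.217, -12.217, -7.282, -7.126, -0.707, 0, 0, 2.506, 4.4, 5.351, 12.57}
xmin=-17.678, ymin=-26.474, xmax=15.446, ymax=12.57

Answer: -17.678 -26.474 15.446 12.57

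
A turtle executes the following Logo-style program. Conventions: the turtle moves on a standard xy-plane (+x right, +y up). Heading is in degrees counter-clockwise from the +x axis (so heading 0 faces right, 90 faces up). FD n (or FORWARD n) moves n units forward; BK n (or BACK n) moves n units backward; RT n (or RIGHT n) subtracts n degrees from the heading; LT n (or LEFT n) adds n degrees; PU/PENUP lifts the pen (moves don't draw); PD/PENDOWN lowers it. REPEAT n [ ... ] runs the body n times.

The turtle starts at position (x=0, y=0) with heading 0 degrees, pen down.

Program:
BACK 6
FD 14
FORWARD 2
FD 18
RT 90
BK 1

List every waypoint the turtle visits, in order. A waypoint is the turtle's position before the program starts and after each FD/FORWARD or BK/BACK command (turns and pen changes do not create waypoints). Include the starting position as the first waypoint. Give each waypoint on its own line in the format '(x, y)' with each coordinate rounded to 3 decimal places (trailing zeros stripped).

Executing turtle program step by step:
Start: pos=(0,0), heading=0, pen down
BK 6: (0,0) -> (-6,0) [heading=0, draw]
FD 14: (-6,0) -> (8,0) [heading=0, draw]
FD 2: (8,0) -> (10,0) [heading=0, draw]
FD 18: (10,0) -> (28,0) [heading=0, draw]
RT 90: heading 0 -> 270
BK 1: (28,0) -> (28,1) [heading=270, draw]
Final: pos=(28,1), heading=270, 5 segment(s) drawn
Waypoints (6 total):
(0, 0)
(-6, 0)
(8, 0)
(10, 0)
(28, 0)
(28, 1)

Answer: (0, 0)
(-6, 0)
(8, 0)
(10, 0)
(28, 0)
(28, 1)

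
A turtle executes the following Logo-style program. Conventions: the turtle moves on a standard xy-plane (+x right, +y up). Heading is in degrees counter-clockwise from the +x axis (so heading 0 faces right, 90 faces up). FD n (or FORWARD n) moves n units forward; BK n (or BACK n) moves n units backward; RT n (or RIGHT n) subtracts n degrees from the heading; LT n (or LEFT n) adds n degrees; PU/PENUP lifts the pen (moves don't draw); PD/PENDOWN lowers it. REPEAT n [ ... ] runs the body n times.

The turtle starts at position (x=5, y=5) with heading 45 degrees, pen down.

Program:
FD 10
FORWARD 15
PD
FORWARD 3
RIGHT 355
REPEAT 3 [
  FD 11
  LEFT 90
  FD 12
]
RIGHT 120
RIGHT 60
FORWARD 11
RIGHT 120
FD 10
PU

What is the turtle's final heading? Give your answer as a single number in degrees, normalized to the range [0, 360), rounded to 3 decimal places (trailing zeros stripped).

Executing turtle program step by step:
Start: pos=(5,5), heading=45, pen down
FD 10: (5,5) -> (12.071,12.071) [heading=45, draw]
FD 15: (12.071,12.071) -> (22.678,22.678) [heading=45, draw]
PD: pen down
FD 3: (22.678,22.678) -> (24.799,24.799) [heading=45, draw]
RT 355: heading 45 -> 50
REPEAT 3 [
  -- iteration 1/3 --
  FD 11: (24.799,24.799) -> (31.87,33.225) [heading=50, draw]
  LT 90: heading 50 -> 140
  FD 12: (31.87,33.225) -> (22.677,40.939) [heading=140, draw]
  -- iteration 2/3 --
  FD 11: (22.677,40.939) -> (14.251,48.01) [heading=140, draw]
  LT 90: heading 140 -> 230
  FD 12: (14.251,48.01) -> (6.537,38.817) [heading=230, draw]
  -- iteration 3/3 --
  FD 11: (6.537,38.817) -> (-0.533,30.391) [heading=230, draw]
  LT 90: heading 230 -> 320
  FD 12: (-0.533,30.391) -> (8.659,22.677) [heading=320, draw]
]
RT 120: heading 320 -> 200
RT 60: heading 200 -> 140
FD 11: (8.659,22.677) -> (0.233,29.748) [heading=140, draw]
RT 120: heading 140 -> 20
FD 10: (0.233,29.748) -> (9.629,33.168) [heading=20, draw]
PU: pen up
Final: pos=(9.629,33.168), heading=20, 11 segment(s) drawn

Answer: 20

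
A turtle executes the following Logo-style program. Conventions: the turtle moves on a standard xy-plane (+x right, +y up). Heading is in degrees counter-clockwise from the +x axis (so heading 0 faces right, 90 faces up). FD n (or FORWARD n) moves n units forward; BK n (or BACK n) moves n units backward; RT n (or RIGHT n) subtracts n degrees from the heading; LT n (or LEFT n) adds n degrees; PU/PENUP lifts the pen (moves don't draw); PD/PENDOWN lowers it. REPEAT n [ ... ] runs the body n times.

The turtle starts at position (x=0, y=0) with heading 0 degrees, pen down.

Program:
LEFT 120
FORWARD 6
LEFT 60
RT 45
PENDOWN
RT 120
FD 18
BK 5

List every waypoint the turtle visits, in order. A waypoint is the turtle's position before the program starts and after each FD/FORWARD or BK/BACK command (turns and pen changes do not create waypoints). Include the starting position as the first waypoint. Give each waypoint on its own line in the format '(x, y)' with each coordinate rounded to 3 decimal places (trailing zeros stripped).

Executing turtle program step by step:
Start: pos=(0,0), heading=0, pen down
LT 120: heading 0 -> 120
FD 6: (0,0) -> (-3,5.196) [heading=120, draw]
LT 60: heading 120 -> 180
RT 45: heading 180 -> 135
PD: pen down
RT 120: heading 135 -> 15
FD 18: (-3,5.196) -> (14.387,9.855) [heading=15, draw]
BK 5: (14.387,9.855) -> (9.557,8.561) [heading=15, draw]
Final: pos=(9.557,8.561), heading=15, 3 segment(s) drawn
Waypoints (4 total):
(0, 0)
(-3, 5.196)
(14.387, 9.855)
(9.557, 8.561)

Answer: (0, 0)
(-3, 5.196)
(14.387, 9.855)
(9.557, 8.561)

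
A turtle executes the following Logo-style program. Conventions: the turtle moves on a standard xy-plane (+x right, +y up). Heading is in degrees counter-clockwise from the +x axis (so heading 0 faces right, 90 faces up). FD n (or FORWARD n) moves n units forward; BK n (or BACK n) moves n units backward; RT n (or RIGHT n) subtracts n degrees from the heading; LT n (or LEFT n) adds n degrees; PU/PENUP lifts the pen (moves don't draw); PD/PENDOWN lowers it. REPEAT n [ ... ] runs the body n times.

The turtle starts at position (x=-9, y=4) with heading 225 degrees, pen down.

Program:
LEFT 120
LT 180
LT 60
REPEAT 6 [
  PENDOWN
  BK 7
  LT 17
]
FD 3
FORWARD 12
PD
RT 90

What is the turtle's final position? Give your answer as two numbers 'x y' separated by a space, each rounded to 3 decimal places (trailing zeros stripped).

Answer: 5.185 32.6

Derivation:
Executing turtle program step by step:
Start: pos=(-9,4), heading=225, pen down
LT 120: heading 225 -> 345
LT 180: heading 345 -> 165
LT 60: heading 165 -> 225
REPEAT 6 [
  -- iteration 1/6 --
  PD: pen down
  BK 7: (-9,4) -> (-4.05,8.95) [heading=225, draw]
  LT 17: heading 225 -> 242
  -- iteration 2/6 --
  PD: pen down
  BK 7: (-4.05,8.95) -> (-0.764,15.13) [heading=242, draw]
  LT 17: heading 242 -> 259
  -- iteration 3/6 --
  PD: pen down
  BK 7: (-0.764,15.13) -> (0.572,22.002) [heading=259, draw]
  LT 17: heading 259 -> 276
  -- iteration 4/6 --
  PD: pen down
  BK 7: (0.572,22.002) -> (-0.16,28.963) [heading=276, draw]
  LT 17: heading 276 -> 293
  -- iteration 5/6 --
  PD: pen down
  BK 7: (-0.16,28.963) -> (-2.895,35.407) [heading=293, draw]
  LT 17: heading 293 -> 310
  -- iteration 6/6 --
  PD: pen down
  BK 7: (-2.895,35.407) -> (-7.395,40.769) [heading=310, draw]
  LT 17: heading 310 -> 327
]
FD 3: (-7.395,40.769) -> (-4.879,39.135) [heading=327, draw]
FD 12: (-4.879,39.135) -> (5.185,32.6) [heading=327, draw]
PD: pen down
RT 90: heading 327 -> 237
Final: pos=(5.185,32.6), heading=237, 8 segment(s) drawn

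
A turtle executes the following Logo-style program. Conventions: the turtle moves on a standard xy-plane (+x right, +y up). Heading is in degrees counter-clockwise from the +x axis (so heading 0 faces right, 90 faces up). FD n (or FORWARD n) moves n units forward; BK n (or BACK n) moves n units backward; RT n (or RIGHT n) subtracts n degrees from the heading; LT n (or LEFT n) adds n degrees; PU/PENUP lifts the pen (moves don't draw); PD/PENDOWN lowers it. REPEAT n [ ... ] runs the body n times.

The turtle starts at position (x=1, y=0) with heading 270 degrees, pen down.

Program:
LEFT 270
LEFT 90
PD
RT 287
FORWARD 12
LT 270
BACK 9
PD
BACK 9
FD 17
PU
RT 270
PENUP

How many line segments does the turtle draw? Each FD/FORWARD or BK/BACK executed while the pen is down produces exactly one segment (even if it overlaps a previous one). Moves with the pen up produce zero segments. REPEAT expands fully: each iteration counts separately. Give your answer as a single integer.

Answer: 4

Derivation:
Executing turtle program step by step:
Start: pos=(1,0), heading=270, pen down
LT 270: heading 270 -> 180
LT 90: heading 180 -> 270
PD: pen down
RT 287: heading 270 -> 343
FD 12: (1,0) -> (12.476,-3.508) [heading=343, draw]
LT 270: heading 343 -> 253
BK 9: (12.476,-3.508) -> (15.107,5.098) [heading=253, draw]
PD: pen down
BK 9: (15.107,5.098) -> (17.738,13.705) [heading=253, draw]
FD 17: (17.738,13.705) -> (12.768,-2.552) [heading=253, draw]
PU: pen up
RT 270: heading 253 -> 343
PU: pen up
Final: pos=(12.768,-2.552), heading=343, 4 segment(s) drawn
Segments drawn: 4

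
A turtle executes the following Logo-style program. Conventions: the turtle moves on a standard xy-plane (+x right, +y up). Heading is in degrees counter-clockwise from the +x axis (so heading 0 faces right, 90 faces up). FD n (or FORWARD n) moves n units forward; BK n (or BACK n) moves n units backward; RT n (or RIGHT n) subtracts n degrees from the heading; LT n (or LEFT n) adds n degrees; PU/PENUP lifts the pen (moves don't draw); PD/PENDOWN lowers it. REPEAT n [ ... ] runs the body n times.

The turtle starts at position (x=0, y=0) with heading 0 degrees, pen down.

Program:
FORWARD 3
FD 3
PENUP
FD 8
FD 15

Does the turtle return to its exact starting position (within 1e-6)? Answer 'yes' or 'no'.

Executing turtle program step by step:
Start: pos=(0,0), heading=0, pen down
FD 3: (0,0) -> (3,0) [heading=0, draw]
FD 3: (3,0) -> (6,0) [heading=0, draw]
PU: pen up
FD 8: (6,0) -> (14,0) [heading=0, move]
FD 15: (14,0) -> (29,0) [heading=0, move]
Final: pos=(29,0), heading=0, 2 segment(s) drawn

Start position: (0, 0)
Final position: (29, 0)
Distance = 29; >= 1e-6 -> NOT closed

Answer: no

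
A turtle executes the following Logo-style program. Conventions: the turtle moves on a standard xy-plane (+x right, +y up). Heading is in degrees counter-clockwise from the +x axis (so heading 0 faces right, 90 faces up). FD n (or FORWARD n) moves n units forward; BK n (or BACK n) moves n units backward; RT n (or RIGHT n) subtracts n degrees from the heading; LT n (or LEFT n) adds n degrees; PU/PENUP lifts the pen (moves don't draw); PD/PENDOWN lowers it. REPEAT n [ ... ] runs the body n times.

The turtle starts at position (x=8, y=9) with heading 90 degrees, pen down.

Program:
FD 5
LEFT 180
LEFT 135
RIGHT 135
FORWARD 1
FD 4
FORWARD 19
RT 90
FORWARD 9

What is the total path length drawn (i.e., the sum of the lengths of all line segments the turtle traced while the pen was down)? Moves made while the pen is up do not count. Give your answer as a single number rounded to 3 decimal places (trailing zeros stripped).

Answer: 38

Derivation:
Executing turtle program step by step:
Start: pos=(8,9), heading=90, pen down
FD 5: (8,9) -> (8,14) [heading=90, draw]
LT 180: heading 90 -> 270
LT 135: heading 270 -> 45
RT 135: heading 45 -> 270
FD 1: (8,14) -> (8,13) [heading=270, draw]
FD 4: (8,13) -> (8,9) [heading=270, draw]
FD 19: (8,9) -> (8,-10) [heading=270, draw]
RT 90: heading 270 -> 180
FD 9: (8,-10) -> (-1,-10) [heading=180, draw]
Final: pos=(-1,-10), heading=180, 5 segment(s) drawn

Segment lengths:
  seg 1: (8,9) -> (8,14), length = 5
  seg 2: (8,14) -> (8,13), length = 1
  seg 3: (8,13) -> (8,9), length = 4
  seg 4: (8,9) -> (8,-10), length = 19
  seg 5: (8,-10) -> (-1,-10), length = 9
Total = 38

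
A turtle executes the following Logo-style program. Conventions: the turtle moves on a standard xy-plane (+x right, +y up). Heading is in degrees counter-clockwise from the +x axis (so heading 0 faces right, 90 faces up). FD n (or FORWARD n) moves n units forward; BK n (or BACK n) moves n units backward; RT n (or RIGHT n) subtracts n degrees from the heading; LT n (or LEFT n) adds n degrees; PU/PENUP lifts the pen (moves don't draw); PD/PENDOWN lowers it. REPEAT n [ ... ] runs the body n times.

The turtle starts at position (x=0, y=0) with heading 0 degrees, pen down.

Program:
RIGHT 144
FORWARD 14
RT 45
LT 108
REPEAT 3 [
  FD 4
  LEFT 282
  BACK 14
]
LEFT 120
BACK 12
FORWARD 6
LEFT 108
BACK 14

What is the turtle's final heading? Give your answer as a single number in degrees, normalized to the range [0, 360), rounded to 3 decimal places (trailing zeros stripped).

Executing turtle program step by step:
Start: pos=(0,0), heading=0, pen down
RT 144: heading 0 -> 216
FD 14: (0,0) -> (-11.326,-8.229) [heading=216, draw]
RT 45: heading 216 -> 171
LT 108: heading 171 -> 279
REPEAT 3 [
  -- iteration 1/3 --
  FD 4: (-11.326,-8.229) -> (-10.701,-12.18) [heading=279, draw]
  LT 282: heading 279 -> 201
  BK 14: (-10.701,-12.18) -> (2.37,-7.163) [heading=201, draw]
  -- iteration 2/3 --
  FD 4: (2.37,-7.163) -> (-1.365,-8.596) [heading=201, draw]
  LT 282: heading 201 -> 123
  BK 14: (-1.365,-8.596) -> (6.26,-20.337) [heading=123, draw]
  -- iteration 3/3 --
  FD 4: (6.26,-20.337) -> (4.082,-16.983) [heading=123, draw]
  LT 282: heading 123 -> 45
  BK 14: (4.082,-16.983) -> (-5.818,-26.882) [heading=45, draw]
]
LT 120: heading 45 -> 165
BK 12: (-5.818,-26.882) -> (5.773,-29.988) [heading=165, draw]
FD 6: (5.773,-29.988) -> (-0.022,-28.435) [heading=165, draw]
LT 108: heading 165 -> 273
BK 14: (-0.022,-28.435) -> (-0.755,-14.454) [heading=273, draw]
Final: pos=(-0.755,-14.454), heading=273, 10 segment(s) drawn

Answer: 273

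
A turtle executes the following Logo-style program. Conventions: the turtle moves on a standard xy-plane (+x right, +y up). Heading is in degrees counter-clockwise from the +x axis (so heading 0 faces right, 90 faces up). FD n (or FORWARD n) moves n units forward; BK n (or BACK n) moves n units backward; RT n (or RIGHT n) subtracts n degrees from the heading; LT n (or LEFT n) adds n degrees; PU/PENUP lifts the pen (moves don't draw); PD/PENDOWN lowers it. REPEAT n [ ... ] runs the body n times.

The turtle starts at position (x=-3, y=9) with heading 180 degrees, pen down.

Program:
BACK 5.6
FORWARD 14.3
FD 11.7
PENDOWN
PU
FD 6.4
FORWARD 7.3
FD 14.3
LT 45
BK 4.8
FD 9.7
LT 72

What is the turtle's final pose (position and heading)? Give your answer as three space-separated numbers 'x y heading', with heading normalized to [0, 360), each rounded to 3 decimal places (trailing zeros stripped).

Answer: -54.865 5.535 297

Derivation:
Executing turtle program step by step:
Start: pos=(-3,9), heading=180, pen down
BK 5.6: (-3,9) -> (2.6,9) [heading=180, draw]
FD 14.3: (2.6,9) -> (-11.7,9) [heading=180, draw]
FD 11.7: (-11.7,9) -> (-23.4,9) [heading=180, draw]
PD: pen down
PU: pen up
FD 6.4: (-23.4,9) -> (-29.8,9) [heading=180, move]
FD 7.3: (-29.8,9) -> (-37.1,9) [heading=180, move]
FD 14.3: (-37.1,9) -> (-51.4,9) [heading=180, move]
LT 45: heading 180 -> 225
BK 4.8: (-51.4,9) -> (-48.006,12.394) [heading=225, move]
FD 9.7: (-48.006,12.394) -> (-54.865,5.535) [heading=225, move]
LT 72: heading 225 -> 297
Final: pos=(-54.865,5.535), heading=297, 3 segment(s) drawn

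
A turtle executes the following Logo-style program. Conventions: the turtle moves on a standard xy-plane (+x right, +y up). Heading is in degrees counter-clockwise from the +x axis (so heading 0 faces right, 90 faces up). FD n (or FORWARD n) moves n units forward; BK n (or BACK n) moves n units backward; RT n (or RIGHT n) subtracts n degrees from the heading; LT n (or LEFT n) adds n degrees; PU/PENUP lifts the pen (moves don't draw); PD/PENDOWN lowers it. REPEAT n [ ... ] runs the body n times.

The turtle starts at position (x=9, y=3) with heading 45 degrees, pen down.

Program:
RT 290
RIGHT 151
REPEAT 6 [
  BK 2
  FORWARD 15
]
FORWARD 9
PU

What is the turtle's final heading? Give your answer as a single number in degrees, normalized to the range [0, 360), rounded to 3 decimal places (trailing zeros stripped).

Executing turtle program step by step:
Start: pos=(9,3), heading=45, pen down
RT 290: heading 45 -> 115
RT 151: heading 115 -> 324
REPEAT 6 [
  -- iteration 1/6 --
  BK 2: (9,3) -> (7.382,4.176) [heading=324, draw]
  FD 15: (7.382,4.176) -> (19.517,-4.641) [heading=324, draw]
  -- iteration 2/6 --
  BK 2: (19.517,-4.641) -> (17.899,-3.466) [heading=324, draw]
  FD 15: (17.899,-3.466) -> (30.034,-12.282) [heading=324, draw]
  -- iteration 3/6 --
  BK 2: (30.034,-12.282) -> (28.416,-11.107) [heading=324, draw]
  FD 15: (28.416,-11.107) -> (40.552,-19.924) [heading=324, draw]
  -- iteration 4/6 --
  BK 2: (40.552,-19.924) -> (38.934,-18.748) [heading=324, draw]
  FD 15: (38.934,-18.748) -> (51.069,-27.565) [heading=324, draw]
  -- iteration 5/6 --
  BK 2: (51.069,-27.565) -> (49.451,-26.389) [heading=324, draw]
  FD 15: (49.451,-26.389) -> (61.586,-35.206) [heading=324, draw]
  -- iteration 6/6 --
  BK 2: (61.586,-35.206) -> (59.968,-34.03) [heading=324, draw]
  FD 15: (59.968,-34.03) -> (72.103,-42.847) [heading=324, draw]
]
FD 9: (72.103,-42.847) -> (79.384,-48.137) [heading=324, draw]
PU: pen up
Final: pos=(79.384,-48.137), heading=324, 13 segment(s) drawn

Answer: 324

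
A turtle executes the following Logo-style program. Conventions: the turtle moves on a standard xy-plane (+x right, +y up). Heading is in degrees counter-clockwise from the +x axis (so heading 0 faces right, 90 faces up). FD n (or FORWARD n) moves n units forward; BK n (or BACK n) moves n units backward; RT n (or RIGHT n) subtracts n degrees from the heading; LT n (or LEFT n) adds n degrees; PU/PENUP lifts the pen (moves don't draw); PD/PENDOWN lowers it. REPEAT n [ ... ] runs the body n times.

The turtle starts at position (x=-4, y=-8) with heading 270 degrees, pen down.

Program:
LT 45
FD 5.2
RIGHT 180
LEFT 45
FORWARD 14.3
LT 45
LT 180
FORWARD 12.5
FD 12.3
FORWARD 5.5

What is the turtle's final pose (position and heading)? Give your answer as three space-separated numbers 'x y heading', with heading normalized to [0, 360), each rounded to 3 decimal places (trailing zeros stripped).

Executing turtle program step by step:
Start: pos=(-4,-8), heading=270, pen down
LT 45: heading 270 -> 315
FD 5.2: (-4,-8) -> (-0.323,-11.677) [heading=315, draw]
RT 180: heading 315 -> 135
LT 45: heading 135 -> 180
FD 14.3: (-0.323,-11.677) -> (-14.623,-11.677) [heading=180, draw]
LT 45: heading 180 -> 225
LT 180: heading 225 -> 45
FD 12.5: (-14.623,-11.677) -> (-5.784,-2.838) [heading=45, draw]
FD 12.3: (-5.784,-2.838) -> (2.913,5.859) [heading=45, draw]
FD 5.5: (2.913,5.859) -> (6.802,9.748) [heading=45, draw]
Final: pos=(6.802,9.748), heading=45, 5 segment(s) drawn

Answer: 6.802 9.748 45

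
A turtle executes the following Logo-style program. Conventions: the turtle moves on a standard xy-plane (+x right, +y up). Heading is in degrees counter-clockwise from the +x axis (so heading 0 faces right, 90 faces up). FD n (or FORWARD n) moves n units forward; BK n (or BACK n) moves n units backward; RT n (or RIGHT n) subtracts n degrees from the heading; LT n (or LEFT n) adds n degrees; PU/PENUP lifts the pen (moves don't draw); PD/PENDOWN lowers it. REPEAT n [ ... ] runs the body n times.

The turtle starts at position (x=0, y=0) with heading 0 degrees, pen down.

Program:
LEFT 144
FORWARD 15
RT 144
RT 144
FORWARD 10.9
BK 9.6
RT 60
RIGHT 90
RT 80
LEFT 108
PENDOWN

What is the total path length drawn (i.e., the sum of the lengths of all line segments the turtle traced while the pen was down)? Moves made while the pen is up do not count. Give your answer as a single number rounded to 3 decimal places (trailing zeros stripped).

Answer: 35.5

Derivation:
Executing turtle program step by step:
Start: pos=(0,0), heading=0, pen down
LT 144: heading 0 -> 144
FD 15: (0,0) -> (-12.135,8.817) [heading=144, draw]
RT 144: heading 144 -> 0
RT 144: heading 0 -> 216
FD 10.9: (-12.135,8.817) -> (-20.954,2.41) [heading=216, draw]
BK 9.6: (-20.954,2.41) -> (-13.187,8.053) [heading=216, draw]
RT 60: heading 216 -> 156
RT 90: heading 156 -> 66
RT 80: heading 66 -> 346
LT 108: heading 346 -> 94
PD: pen down
Final: pos=(-13.187,8.053), heading=94, 3 segment(s) drawn

Segment lengths:
  seg 1: (0,0) -> (-12.135,8.817), length = 15
  seg 2: (-12.135,8.817) -> (-20.954,2.41), length = 10.9
  seg 3: (-20.954,2.41) -> (-13.187,8.053), length = 9.6
Total = 35.5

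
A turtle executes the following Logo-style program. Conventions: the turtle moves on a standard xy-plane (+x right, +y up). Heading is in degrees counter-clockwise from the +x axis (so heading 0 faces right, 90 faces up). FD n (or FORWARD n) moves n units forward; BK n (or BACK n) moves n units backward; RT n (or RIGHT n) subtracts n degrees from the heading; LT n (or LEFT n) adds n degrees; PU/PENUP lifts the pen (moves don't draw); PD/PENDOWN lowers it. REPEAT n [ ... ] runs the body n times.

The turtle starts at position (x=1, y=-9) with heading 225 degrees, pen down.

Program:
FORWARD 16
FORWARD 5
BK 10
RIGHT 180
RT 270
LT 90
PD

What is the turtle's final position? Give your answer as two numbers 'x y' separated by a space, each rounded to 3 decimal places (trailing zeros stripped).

Answer: -6.778 -16.778

Derivation:
Executing turtle program step by step:
Start: pos=(1,-9), heading=225, pen down
FD 16: (1,-9) -> (-10.314,-20.314) [heading=225, draw]
FD 5: (-10.314,-20.314) -> (-13.849,-23.849) [heading=225, draw]
BK 10: (-13.849,-23.849) -> (-6.778,-16.778) [heading=225, draw]
RT 180: heading 225 -> 45
RT 270: heading 45 -> 135
LT 90: heading 135 -> 225
PD: pen down
Final: pos=(-6.778,-16.778), heading=225, 3 segment(s) drawn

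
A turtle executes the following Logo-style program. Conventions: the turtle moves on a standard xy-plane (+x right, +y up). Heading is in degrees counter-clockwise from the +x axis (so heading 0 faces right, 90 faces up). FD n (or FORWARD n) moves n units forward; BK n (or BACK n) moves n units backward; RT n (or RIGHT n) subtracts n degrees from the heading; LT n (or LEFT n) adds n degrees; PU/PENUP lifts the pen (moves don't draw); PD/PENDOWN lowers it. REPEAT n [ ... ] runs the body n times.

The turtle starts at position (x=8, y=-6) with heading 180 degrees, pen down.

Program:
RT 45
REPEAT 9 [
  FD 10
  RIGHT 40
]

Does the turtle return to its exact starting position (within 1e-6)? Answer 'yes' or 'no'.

Answer: yes

Derivation:
Executing turtle program step by step:
Start: pos=(8,-6), heading=180, pen down
RT 45: heading 180 -> 135
REPEAT 9 [
  -- iteration 1/9 --
  FD 10: (8,-6) -> (0.929,1.071) [heading=135, draw]
  RT 40: heading 135 -> 95
  -- iteration 2/9 --
  FD 10: (0.929,1.071) -> (0.057,11.033) [heading=95, draw]
  RT 40: heading 95 -> 55
  -- iteration 3/9 --
  FD 10: (0.057,11.033) -> (5.793,19.225) [heading=55, draw]
  RT 40: heading 55 -> 15
  -- iteration 4/9 --
  FD 10: (5.793,19.225) -> (15.452,21.813) [heading=15, draw]
  RT 40: heading 15 -> 335
  -- iteration 5/9 --
  FD 10: (15.452,21.813) -> (24.515,17.587) [heading=335, draw]
  RT 40: heading 335 -> 295
  -- iteration 6/9 --
  FD 10: (24.515,17.587) -> (28.742,8.523) [heading=295, draw]
  RT 40: heading 295 -> 255
  -- iteration 7/9 --
  FD 10: (28.742,8.523) -> (26.153,-1.136) [heading=255, draw]
  RT 40: heading 255 -> 215
  -- iteration 8/9 --
  FD 10: (26.153,-1.136) -> (17.962,-6.872) [heading=215, draw]
  RT 40: heading 215 -> 175
  -- iteration 9/9 --
  FD 10: (17.962,-6.872) -> (8,-6) [heading=175, draw]
  RT 40: heading 175 -> 135
]
Final: pos=(8,-6), heading=135, 9 segment(s) drawn

Start position: (8, -6)
Final position: (8, -6)
Distance = 0; < 1e-6 -> CLOSED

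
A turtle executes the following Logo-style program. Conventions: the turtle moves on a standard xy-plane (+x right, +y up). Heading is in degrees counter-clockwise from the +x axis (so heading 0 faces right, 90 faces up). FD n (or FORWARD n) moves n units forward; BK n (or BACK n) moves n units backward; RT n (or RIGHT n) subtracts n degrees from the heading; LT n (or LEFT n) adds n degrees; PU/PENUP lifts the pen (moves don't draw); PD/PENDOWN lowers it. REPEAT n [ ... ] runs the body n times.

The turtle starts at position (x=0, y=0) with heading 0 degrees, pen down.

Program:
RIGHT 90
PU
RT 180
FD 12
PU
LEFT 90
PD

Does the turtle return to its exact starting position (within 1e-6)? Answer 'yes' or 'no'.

Answer: no

Derivation:
Executing turtle program step by step:
Start: pos=(0,0), heading=0, pen down
RT 90: heading 0 -> 270
PU: pen up
RT 180: heading 270 -> 90
FD 12: (0,0) -> (0,12) [heading=90, move]
PU: pen up
LT 90: heading 90 -> 180
PD: pen down
Final: pos=(0,12), heading=180, 0 segment(s) drawn

Start position: (0, 0)
Final position: (0, 12)
Distance = 12; >= 1e-6 -> NOT closed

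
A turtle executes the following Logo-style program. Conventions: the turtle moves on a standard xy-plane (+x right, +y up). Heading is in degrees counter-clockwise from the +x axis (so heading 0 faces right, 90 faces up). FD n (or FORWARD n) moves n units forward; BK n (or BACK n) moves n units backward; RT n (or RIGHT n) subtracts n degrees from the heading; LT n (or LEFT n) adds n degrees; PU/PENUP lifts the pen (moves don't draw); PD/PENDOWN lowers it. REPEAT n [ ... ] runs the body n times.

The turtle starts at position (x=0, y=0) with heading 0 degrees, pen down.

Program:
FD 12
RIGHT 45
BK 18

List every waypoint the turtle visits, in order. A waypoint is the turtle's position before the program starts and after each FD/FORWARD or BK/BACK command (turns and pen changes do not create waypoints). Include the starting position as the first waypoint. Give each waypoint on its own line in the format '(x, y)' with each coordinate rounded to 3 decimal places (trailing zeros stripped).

Answer: (0, 0)
(12, 0)
(-0.728, 12.728)

Derivation:
Executing turtle program step by step:
Start: pos=(0,0), heading=0, pen down
FD 12: (0,0) -> (12,0) [heading=0, draw]
RT 45: heading 0 -> 315
BK 18: (12,0) -> (-0.728,12.728) [heading=315, draw]
Final: pos=(-0.728,12.728), heading=315, 2 segment(s) drawn
Waypoints (3 total):
(0, 0)
(12, 0)
(-0.728, 12.728)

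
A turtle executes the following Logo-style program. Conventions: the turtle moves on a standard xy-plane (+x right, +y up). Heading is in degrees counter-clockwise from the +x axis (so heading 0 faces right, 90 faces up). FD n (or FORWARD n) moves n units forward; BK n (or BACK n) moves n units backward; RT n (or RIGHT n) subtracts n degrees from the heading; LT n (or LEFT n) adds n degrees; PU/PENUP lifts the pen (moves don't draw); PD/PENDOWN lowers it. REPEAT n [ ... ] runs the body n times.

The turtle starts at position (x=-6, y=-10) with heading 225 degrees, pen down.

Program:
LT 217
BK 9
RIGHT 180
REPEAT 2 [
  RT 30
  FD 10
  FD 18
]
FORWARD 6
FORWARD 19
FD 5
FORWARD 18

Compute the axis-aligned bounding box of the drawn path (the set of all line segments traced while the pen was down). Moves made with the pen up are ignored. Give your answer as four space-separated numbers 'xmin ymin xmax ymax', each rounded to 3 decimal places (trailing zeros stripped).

Answer: -94.957 -69.447 -6 -10

Derivation:
Executing turtle program step by step:
Start: pos=(-6,-10), heading=225, pen down
LT 217: heading 225 -> 82
BK 9: (-6,-10) -> (-7.253,-18.912) [heading=82, draw]
RT 180: heading 82 -> 262
REPEAT 2 [
  -- iteration 1/2 --
  RT 30: heading 262 -> 232
  FD 10: (-7.253,-18.912) -> (-13.409,-26.793) [heading=232, draw]
  FD 18: (-13.409,-26.793) -> (-24.491,-40.977) [heading=232, draw]
  -- iteration 2/2 --
  RT 30: heading 232 -> 202
  FD 10: (-24.491,-40.977) -> (-33.763,-44.723) [heading=202, draw]
  FD 18: (-33.763,-44.723) -> (-50.452,-51.466) [heading=202, draw]
]
FD 6: (-50.452,-51.466) -> (-56.015,-53.713) [heading=202, draw]
FD 19: (-56.015,-53.713) -> (-73.632,-60.831) [heading=202, draw]
FD 5: (-73.632,-60.831) -> (-78.268,-62.704) [heading=202, draw]
FD 18: (-78.268,-62.704) -> (-94.957,-69.447) [heading=202, draw]
Final: pos=(-94.957,-69.447), heading=202, 9 segment(s) drawn

Segment endpoints: x in {-94.957, -78.268, -73.632, -56.015, -50.452, -33.763, -24.491, -13.409, -7.253, -6}, y in {-69.447, -62.704, -60.831, -53.713, -51.466, -44.723, -40.977, -26.793, -18.912, -10}
xmin=-94.957, ymin=-69.447, xmax=-6, ymax=-10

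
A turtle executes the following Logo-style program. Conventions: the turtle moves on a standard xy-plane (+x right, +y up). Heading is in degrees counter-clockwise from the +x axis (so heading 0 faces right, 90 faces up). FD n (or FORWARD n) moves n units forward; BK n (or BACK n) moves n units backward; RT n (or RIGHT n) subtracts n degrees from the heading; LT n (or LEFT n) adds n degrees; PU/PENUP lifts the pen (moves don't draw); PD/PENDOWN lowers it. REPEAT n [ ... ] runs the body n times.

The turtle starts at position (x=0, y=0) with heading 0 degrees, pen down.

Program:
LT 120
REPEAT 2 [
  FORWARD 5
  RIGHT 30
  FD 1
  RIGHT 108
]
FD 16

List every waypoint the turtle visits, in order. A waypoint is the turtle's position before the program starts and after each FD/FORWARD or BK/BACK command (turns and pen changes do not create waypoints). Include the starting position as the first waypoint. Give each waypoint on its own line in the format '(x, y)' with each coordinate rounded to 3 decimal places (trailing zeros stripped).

Executing turtle program step by step:
Start: pos=(0,0), heading=0, pen down
LT 120: heading 0 -> 120
REPEAT 2 [
  -- iteration 1/2 --
  FD 5: (0,0) -> (-2.5,4.33) [heading=120, draw]
  RT 30: heading 120 -> 90
  FD 1: (-2.5,4.33) -> (-2.5,5.33) [heading=90, draw]
  RT 108: heading 90 -> 342
  -- iteration 2/2 --
  FD 5: (-2.5,5.33) -> (2.255,3.785) [heading=342, draw]
  RT 30: heading 342 -> 312
  FD 1: (2.255,3.785) -> (2.924,3.042) [heading=312, draw]
  RT 108: heading 312 -> 204
]
FD 16: (2.924,3.042) -> (-11.692,-3.466) [heading=204, draw]
Final: pos=(-11.692,-3.466), heading=204, 5 segment(s) drawn
Waypoints (6 total):
(0, 0)
(-2.5, 4.33)
(-2.5, 5.33)
(2.255, 3.785)
(2.924, 3.042)
(-11.692, -3.466)

Answer: (0, 0)
(-2.5, 4.33)
(-2.5, 5.33)
(2.255, 3.785)
(2.924, 3.042)
(-11.692, -3.466)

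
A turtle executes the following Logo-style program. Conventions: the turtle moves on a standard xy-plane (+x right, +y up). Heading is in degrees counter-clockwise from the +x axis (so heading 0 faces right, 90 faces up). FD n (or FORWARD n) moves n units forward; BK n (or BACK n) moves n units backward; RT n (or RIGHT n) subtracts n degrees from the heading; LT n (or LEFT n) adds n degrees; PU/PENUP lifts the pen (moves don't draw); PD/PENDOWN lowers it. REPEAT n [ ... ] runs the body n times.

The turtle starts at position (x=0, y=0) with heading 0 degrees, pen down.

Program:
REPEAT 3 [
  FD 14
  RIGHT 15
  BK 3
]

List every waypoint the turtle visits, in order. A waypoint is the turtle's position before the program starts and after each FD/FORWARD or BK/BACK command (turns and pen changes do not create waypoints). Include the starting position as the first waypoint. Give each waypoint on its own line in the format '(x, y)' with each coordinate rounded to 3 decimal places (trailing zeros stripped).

Answer: (0, 0)
(14, 0)
(11.102, 0.776)
(24.625, -2.847)
(22.027, -1.347)
(34.151, -8.347)
(32.03, -6.226)

Derivation:
Executing turtle program step by step:
Start: pos=(0,0), heading=0, pen down
REPEAT 3 [
  -- iteration 1/3 --
  FD 14: (0,0) -> (14,0) [heading=0, draw]
  RT 15: heading 0 -> 345
  BK 3: (14,0) -> (11.102,0.776) [heading=345, draw]
  -- iteration 2/3 --
  FD 14: (11.102,0.776) -> (24.625,-2.847) [heading=345, draw]
  RT 15: heading 345 -> 330
  BK 3: (24.625,-2.847) -> (22.027,-1.347) [heading=330, draw]
  -- iteration 3/3 --
  FD 14: (22.027,-1.347) -> (34.151,-8.347) [heading=330, draw]
  RT 15: heading 330 -> 315
  BK 3: (34.151,-8.347) -> (32.03,-6.226) [heading=315, draw]
]
Final: pos=(32.03,-6.226), heading=315, 6 segment(s) drawn
Waypoints (7 total):
(0, 0)
(14, 0)
(11.102, 0.776)
(24.625, -2.847)
(22.027, -1.347)
(34.151, -8.347)
(32.03, -6.226)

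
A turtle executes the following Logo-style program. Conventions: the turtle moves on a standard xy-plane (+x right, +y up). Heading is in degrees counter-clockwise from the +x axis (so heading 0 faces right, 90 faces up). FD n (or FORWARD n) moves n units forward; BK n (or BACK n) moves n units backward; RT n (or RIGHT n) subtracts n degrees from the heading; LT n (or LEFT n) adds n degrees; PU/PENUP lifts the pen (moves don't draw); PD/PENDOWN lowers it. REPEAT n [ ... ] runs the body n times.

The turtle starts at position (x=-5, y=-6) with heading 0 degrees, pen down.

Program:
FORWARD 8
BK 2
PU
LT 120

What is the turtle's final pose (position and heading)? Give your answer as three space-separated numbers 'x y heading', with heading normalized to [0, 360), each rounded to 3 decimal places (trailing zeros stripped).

Executing turtle program step by step:
Start: pos=(-5,-6), heading=0, pen down
FD 8: (-5,-6) -> (3,-6) [heading=0, draw]
BK 2: (3,-6) -> (1,-6) [heading=0, draw]
PU: pen up
LT 120: heading 0 -> 120
Final: pos=(1,-6), heading=120, 2 segment(s) drawn

Answer: 1 -6 120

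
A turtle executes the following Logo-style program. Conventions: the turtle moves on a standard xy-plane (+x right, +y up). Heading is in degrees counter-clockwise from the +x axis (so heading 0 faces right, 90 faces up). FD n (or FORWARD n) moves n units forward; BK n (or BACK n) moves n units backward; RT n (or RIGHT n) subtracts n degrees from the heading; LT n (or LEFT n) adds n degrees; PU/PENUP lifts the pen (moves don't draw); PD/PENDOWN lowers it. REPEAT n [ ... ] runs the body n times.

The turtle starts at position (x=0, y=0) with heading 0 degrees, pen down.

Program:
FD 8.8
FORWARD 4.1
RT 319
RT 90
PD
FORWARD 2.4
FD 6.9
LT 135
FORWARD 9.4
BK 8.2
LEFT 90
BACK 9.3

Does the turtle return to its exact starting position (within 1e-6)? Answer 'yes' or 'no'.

Executing turtle program step by step:
Start: pos=(0,0), heading=0, pen down
FD 8.8: (0,0) -> (8.8,0) [heading=0, draw]
FD 4.1: (8.8,0) -> (12.9,0) [heading=0, draw]
RT 319: heading 0 -> 41
RT 90: heading 41 -> 311
PD: pen down
FD 2.4: (12.9,0) -> (14.475,-1.811) [heading=311, draw]
FD 6.9: (14.475,-1.811) -> (19.001,-7.019) [heading=311, draw]
LT 135: heading 311 -> 86
FD 9.4: (19.001,-7.019) -> (19.657,2.358) [heading=86, draw]
BK 8.2: (19.657,2.358) -> (19.085,-5.822) [heading=86, draw]
LT 90: heading 86 -> 176
BK 9.3: (19.085,-5.822) -> (28.362,-6.47) [heading=176, draw]
Final: pos=(28.362,-6.47), heading=176, 7 segment(s) drawn

Start position: (0, 0)
Final position: (28.362, -6.47)
Distance = 29.091; >= 1e-6 -> NOT closed

Answer: no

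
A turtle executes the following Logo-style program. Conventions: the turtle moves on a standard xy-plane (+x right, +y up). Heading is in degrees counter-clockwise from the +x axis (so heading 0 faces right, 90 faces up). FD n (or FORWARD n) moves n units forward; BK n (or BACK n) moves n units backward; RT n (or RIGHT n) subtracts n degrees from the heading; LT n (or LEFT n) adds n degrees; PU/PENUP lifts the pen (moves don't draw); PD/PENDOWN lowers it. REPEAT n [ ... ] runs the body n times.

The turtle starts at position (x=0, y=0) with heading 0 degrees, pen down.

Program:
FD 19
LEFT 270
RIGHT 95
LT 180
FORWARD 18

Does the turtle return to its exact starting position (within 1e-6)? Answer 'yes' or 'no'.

Executing turtle program step by step:
Start: pos=(0,0), heading=0, pen down
FD 19: (0,0) -> (19,0) [heading=0, draw]
LT 270: heading 0 -> 270
RT 95: heading 270 -> 175
LT 180: heading 175 -> 355
FD 18: (19,0) -> (36.932,-1.569) [heading=355, draw]
Final: pos=(36.932,-1.569), heading=355, 2 segment(s) drawn

Start position: (0, 0)
Final position: (36.932, -1.569)
Distance = 36.965; >= 1e-6 -> NOT closed

Answer: no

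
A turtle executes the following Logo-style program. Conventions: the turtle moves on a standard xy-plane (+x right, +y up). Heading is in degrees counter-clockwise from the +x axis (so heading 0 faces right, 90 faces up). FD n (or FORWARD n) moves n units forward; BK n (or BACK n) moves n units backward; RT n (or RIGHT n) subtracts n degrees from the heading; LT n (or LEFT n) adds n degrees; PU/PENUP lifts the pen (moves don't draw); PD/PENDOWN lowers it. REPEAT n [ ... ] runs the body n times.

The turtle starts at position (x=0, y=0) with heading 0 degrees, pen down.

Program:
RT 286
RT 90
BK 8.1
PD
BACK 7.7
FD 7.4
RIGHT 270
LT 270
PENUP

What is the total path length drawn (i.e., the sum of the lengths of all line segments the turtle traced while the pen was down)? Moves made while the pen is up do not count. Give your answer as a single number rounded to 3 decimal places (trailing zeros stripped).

Answer: 23.2

Derivation:
Executing turtle program step by step:
Start: pos=(0,0), heading=0, pen down
RT 286: heading 0 -> 74
RT 90: heading 74 -> 344
BK 8.1: (0,0) -> (-7.786,2.233) [heading=344, draw]
PD: pen down
BK 7.7: (-7.786,2.233) -> (-15.188,4.355) [heading=344, draw]
FD 7.4: (-15.188,4.355) -> (-8.075,2.315) [heading=344, draw]
RT 270: heading 344 -> 74
LT 270: heading 74 -> 344
PU: pen up
Final: pos=(-8.075,2.315), heading=344, 3 segment(s) drawn

Segment lengths:
  seg 1: (0,0) -> (-7.786,2.233), length = 8.1
  seg 2: (-7.786,2.233) -> (-15.188,4.355), length = 7.7
  seg 3: (-15.188,4.355) -> (-8.075,2.315), length = 7.4
Total = 23.2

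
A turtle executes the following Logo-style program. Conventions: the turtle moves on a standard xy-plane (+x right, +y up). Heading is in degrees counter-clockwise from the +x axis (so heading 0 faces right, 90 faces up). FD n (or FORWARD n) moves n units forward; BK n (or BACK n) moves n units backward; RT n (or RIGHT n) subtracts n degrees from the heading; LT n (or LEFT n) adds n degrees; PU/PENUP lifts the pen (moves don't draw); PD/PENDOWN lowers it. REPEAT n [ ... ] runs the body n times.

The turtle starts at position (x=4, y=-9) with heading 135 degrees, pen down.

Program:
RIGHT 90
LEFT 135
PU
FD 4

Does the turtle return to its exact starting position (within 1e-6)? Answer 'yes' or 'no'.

Executing turtle program step by step:
Start: pos=(4,-9), heading=135, pen down
RT 90: heading 135 -> 45
LT 135: heading 45 -> 180
PU: pen up
FD 4: (4,-9) -> (0,-9) [heading=180, move]
Final: pos=(0,-9), heading=180, 0 segment(s) drawn

Start position: (4, -9)
Final position: (0, -9)
Distance = 4; >= 1e-6 -> NOT closed

Answer: no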